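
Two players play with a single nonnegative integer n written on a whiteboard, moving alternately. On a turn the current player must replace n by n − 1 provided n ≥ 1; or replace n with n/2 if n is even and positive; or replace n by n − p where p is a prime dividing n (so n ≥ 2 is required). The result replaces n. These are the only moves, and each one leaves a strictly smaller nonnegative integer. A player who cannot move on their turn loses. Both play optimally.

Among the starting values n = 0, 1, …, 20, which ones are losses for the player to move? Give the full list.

Label each position W (a win for the player to move) or L (a loss). A position with no legal move is L; any other position is W exactly when some move reaches an L, and L when every move reaches a W.
n=0: no move → L
n=1: →0(L), so W
n=2: →0(L), so W
n=3: →0(L), so W
n=4: →2(W), 3(W) — all W, so L
n=5: →0(L), so W
n=6: →4(L), so W
n=7: →0(L), so W
n=8: →4(L), so W
n=9: →6(W), 8(W) — all W, so L
n=10: →9(L), so W
n=11: →0(L), so W
n=12: →9(L), so W
n=13: →0(L), so W
n=14: →7(W), 12(W), 13(W) — all W, so L
n=15: →14(L), so W
n=16: →14(L), so W
n=17: →0(L), so W
n=18: →9(L), so W
n=19: →0(L), so W
n=20: →10(W), 15(W), 18(W), 19(W) — all W, so L
The losing starting values of n are exactly the entries labelled L in this table (5 of them).

0, 4, 9, 14, 20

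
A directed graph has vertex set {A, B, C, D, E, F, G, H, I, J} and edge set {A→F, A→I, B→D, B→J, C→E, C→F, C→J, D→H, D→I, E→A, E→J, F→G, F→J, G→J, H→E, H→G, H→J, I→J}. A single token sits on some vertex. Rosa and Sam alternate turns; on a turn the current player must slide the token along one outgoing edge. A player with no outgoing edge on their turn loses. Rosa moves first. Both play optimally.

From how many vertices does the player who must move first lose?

Build the W/L table. Terminal = L. A non-terminal position is W if it has a move to some L; otherwise it is L.
Every edge goes from a vertex to one that appears earlier in the order J, G, F, I, A, E, H, D, C, B, so processing vertices in that order labels each vertex after all of its successors.
J: no outgoing edge → L
G: →J(L), so W
F: →J(L), so W
I: →J(L), so W
A: →I(W), F(W) — all W, so L
E: →A(L), so W
H: →J(L), so W
D: →H(W), I(W) — all W, so L
C: →J(L), so W
B: →D(L), so W
The L vertices are A, D, J; that is 3 in all.

3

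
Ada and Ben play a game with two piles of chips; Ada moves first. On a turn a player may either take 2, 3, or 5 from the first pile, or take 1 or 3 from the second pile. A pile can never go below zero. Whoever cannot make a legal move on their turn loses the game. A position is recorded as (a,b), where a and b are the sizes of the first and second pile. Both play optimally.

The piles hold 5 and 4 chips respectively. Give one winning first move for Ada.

Move to (0,4).

Use the standard recursion: the mover loses at a terminal position; elsewhere, the mover wins exactly when some move hands the opponent an L position.
No move ever increases a pile, so every position that can arise here has a ≤ 5 and b ≤ 4; it is enough to label the cells with 0 ≤ a ≤ 5 and 0 ≤ b ≤ 4.
Every move lowers a or b (never raises either), so fill the grid row by row in increasing a, and left to right within a row: each cell's successors are then already labelled.
      b=0  b=1  b=2  b=3  b=4
a=0:    L    W    L    W    L
a=1:    L    W    L    W    L
a=2:    W    L    W    L    W
a=3:    W    L    W    L    W
a=4:    W    W    W    W    W
a=5:    W    W    W    W    W
Cells with no legal move (terminal, hence L): (0,0), (1,0).
The remaining L cells, each justified by listing all of its moves:
(0,2): only reaches (0,1)(W), which is W → L
(0,4): only reaches (0,3)(W), (0,1)(W), all W → L
(1,2): only reaches (1,1)(W), which is W → L
(1,4): only reaches (1,3)(W), (1,1)(W), all W → L
(2,1): only reaches (0,1)(W), (2,0)(W), all W → L
(2,3): only reaches (0,3)(W), (2,2)(W), (2,0)(W), all W → L
(3,1): only reaches (1,1)(W), (0,1)(W), (3,0)(W), all W → L
(3,3): only reaches (1,3)(W), (0,3)(W), (3,2)(W), (3,0)(W), all W → L
Every other cell has at least one move into one of the L cells above, so it is W.
From (5,4), the L positions reachable in one move are: (0,4).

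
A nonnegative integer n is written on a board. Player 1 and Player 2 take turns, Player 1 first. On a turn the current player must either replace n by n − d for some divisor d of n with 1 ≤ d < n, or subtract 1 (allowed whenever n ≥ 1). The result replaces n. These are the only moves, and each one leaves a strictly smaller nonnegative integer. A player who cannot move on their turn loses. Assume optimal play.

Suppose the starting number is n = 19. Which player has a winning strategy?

Player 2 wins.

Use the standard recursion: the mover loses at a terminal position; elsewhere, the mover wins exactly when some move hands the opponent an L position.
n=0: no move → L
n=1: →0(L), so W
n=2: →1(W) only, which is W, so L
n=3: →2(L), so W
n=4: →2(L), so W
n=5: →4(W) only, which is W, so L
n=6: →5(L), so W
n=7: →6(W) only, which is W, so L
n=8: →7(L), so W
n=9: →6(W), 8(W) — all W, so L
n=10: →5(L), so W
n=11: →10(W) only, which is W, so L
n=12: →9(L), so W
n=13: →12(W) only, which is W, so L
n=14: →7(L), so W
n=15: →10(W), 12(W), 14(W) — all W, so L
n=16: →15(L), so W
n=17: →16(W) only, which is W, so L
n=18: →9(L), so W
n=19: →18(W) only, which is W, so L
Every move from 19 reaches a W position, so the mover loses.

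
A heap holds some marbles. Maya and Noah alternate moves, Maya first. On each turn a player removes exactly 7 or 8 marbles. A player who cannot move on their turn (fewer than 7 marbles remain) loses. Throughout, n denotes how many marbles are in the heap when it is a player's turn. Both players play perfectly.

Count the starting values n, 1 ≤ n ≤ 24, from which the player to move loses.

Work bottom-up. With no move the player to move loses. Otherwise the position is W if at least one move leads to an L position for the opponent, and L if every move leads to a W.
n=0: no move → L
n=1: no move → L
n=2: no move → L
n=3: no move → L
n=4: no move → L
n=5: no move → L
n=6: no move → L
n=7: W (go to 0, an L position)
n=8: W (go to 1, an L position)
n=9: W (go to 2, an L position)
n=10: W (go to 3, an L position)
n=11: W (go to 4, an L position)
n=12: W (go to 5, an L position)
n=13: W (go to 6, an L position)
n=14: W (go to 6, an L position)
n=15: L (options 8(W), 7(W) are all W)
n=16: L (options 9(W), 8(W) are all W)
n=17: L (options 10(W), 9(W) are all W)
n=18: L (options 11(W), 10(W) are all W)
n=19: L (options 12(W), 11(W) are all W)
n=20: L (options 13(W), 12(W) are all W)
n=21: L (options 14(W), 13(W) are all W)
n=22: W (go to 15, an L position)
n=23: W (go to 16, an L position)
n=24: W (go to 17, an L position)
L entries with 1 ≤ n ≤ 24 (n=0 is outside the asked range and is not counted): n = 1, 2, 3, 4, 5, 6, 15, 16, 17, 18, 19, 20, 21; that makes 13.

13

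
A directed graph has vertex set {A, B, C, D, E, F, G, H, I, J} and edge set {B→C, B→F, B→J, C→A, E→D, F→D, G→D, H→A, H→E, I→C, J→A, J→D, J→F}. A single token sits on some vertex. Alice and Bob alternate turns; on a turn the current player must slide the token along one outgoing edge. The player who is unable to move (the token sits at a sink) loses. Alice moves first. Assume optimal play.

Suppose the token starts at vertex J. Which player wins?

Build the W/L table. Terminal = L. A non-terminal position is W if it has a move to some L; otherwise it is L.
Every edge goes from a vertex to one that appears earlier in the order D, A, F, E, C, J, B, H, G, I, so processing vertices in that order labels each vertex after all of its successors.
D: no outgoing edge → L
A: no outgoing edge → L
F: reaches L-position D → W
E: reaches L-position D → W
C: reaches L-position A → W
J: reaches L-position A → W
B: only reaches J(W), C(W), F(W), all W → L
H: reaches L-position A → W
G: reaches L-position D → W
I: only reaches C(W), which is W → L
From J Alice can move to A, reaching an L position.

Alice wins.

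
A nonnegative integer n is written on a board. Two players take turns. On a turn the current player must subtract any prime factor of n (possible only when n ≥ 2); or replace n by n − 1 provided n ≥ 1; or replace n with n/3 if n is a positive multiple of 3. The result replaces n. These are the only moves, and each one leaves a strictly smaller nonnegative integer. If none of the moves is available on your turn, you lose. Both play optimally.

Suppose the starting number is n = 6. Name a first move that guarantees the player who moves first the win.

Move to 4.

Build the W/L table. Terminal = L. A non-terminal position is W if it has a move to some L; otherwise it is L.
n=0: no move → L
n=1: reaches L-position 0 → W
n=2: reaches L-position 0 → W
n=3: reaches L-position 0 → W
n=4: only reaches 2(W), 3(W), all W → L
n=5: reaches L-position 0 → W
n=6: reaches L-position 4 → W
From 6, the L positions reachable in one move are: 4.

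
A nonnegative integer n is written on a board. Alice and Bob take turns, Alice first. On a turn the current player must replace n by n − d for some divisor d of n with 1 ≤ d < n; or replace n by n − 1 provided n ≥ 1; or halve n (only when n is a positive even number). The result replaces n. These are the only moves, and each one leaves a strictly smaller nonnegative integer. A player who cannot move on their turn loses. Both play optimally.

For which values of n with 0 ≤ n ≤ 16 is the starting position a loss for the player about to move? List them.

0, 2, 5, 7, 9, 11, 13, 15

Classify positions by backward induction: terminal positions (no move available) are L. From any other position, the mover wins iff some move reaches an L.
n=0: no move → L
n=1: reaches L-position 0 → W
n=2: only reaches 1(W), which is W → L
n=3: reaches L-position 2 → W
n=4: reaches L-position 2 → W
n=5: only reaches 4(W), which is W → L
n=6: reaches L-position 5 → W
n=7: only reaches 6(W), which is W → L
n=8: reaches L-position 7 → W
n=9: only reaches 6(W), 8(W), all W → L
n=10: reaches L-position 5 → W
n=11: only reaches 10(W), which is W → L
n=12: reaches L-position 9 → W
n=13: only reaches 12(W), which is W → L
n=14: reaches L-position 7 → W
n=15: only reaches 10(W), 12(W), 14(W), all W → L
n=16: reaches L-position 15 → W
The losing starting values of n are exactly the entries labelled L in this table (8 of them).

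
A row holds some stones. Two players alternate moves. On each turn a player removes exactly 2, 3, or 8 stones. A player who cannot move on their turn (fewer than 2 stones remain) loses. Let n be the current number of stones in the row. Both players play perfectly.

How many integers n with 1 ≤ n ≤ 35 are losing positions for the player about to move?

Label each position W (a win for the player to move) or L (a loss). A position with no legal move is L; any other position is W exactly when some move reaches an L, and L when every move reaches a W.
n=0: no move → L
n=1: no move → L
n=2: reaches L-position 0 → W
n=3: reaches L-position 1 → W
n=4: reaches L-position 1 → W
n=5: only reaches 3(W), 2(W), all W → L
n=6: only reaches 4(W), 3(W), all W → L
n=7: reaches L-position 5 → W
n=8: reaches L-position 6 → W
n=9: reaches L-position 6 → W
n=10: only reaches 8(W), 7(W), 2(W), all W → L
n=11: only reaches 9(W), 8(W), 3(W), all W → L
n=12: reaches L-position 10 → W
n=13: reaches L-position 11 → W
n=14: reaches L-position 11 → W
n=15: only reaches 13(W), 12(W), 7(W), all W → L
n=16: only reaches 14(W), 13(W), 8(W), all W → L
n=17: reaches L-position 15 → W
n=18: reaches L-position 16 → W
n=19: reaches L-position 16 → W
n=20: only reaches 18(W), 17(W), 12(W), all W → L
n=21: only reaches 19(W), 18(W), 13(W), all W → L
n=22: reaches L-position 20 → W
n=23: reaches L-position 21 → W
n=24: reaches L-position 21 → W
n=25: only reaches 23(W), 22(W), 17(W), all W → L
n=26: only reaches 24(W), 23(W), 18(W), all W → L
n=27: reaches L-position 25 → W
n=28: reaches L-position 26 → W
n=29: reaches L-position 26 → W
n=30: only reaches 28(W), 27(W), 22(W), all W → L
n=31: only reaches 29(W), 28(W), 23(W), all W → L
n=32: reaches L-position 30 → W
n=33: reaches L-position 31 → W
n=34: reaches L-position 31 → W
n=35: only reaches 33(W), 32(W), 27(W), all W → L
L entries with 1 ≤ n ≤ 35 (n=0 is outside the asked range and is not counted): n = 1, 5, 6, 10, 11, 15, 16, 20, 21, 25, 26, 30, 31, 35; that makes 14.

14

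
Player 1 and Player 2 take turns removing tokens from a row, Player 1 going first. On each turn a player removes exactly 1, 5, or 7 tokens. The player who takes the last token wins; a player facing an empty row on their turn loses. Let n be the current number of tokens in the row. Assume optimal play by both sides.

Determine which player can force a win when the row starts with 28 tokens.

Positions with no move are L. A position that does have a move is losing for the player to move precisely when every available move leads to a winning position for the opponent. Fill in the labels:
n=0: no move → L
n=1: can move to 0, which is L ⇒ W
n=2: the only move is to 1(W), a W ⇒ L
n=3: can move to 2, which is L ⇒ W
n=4: the only move is to 3(W), a W ⇒ L
n=5: can move to 4, which is L ⇒ W
n=6: moves to 5(W), 1(W); every one is W ⇒ L
n=7: can move to 6, which is L ⇒ W
n=8: moves to 7(W), 3(W), 1(W); every one is W ⇒ L
n=9: can move to 8, which is L ⇒ W
n=10: moves to 9(W), 5(W), 3(W); every one is W ⇒ L
n=11: can move to 10, which is L ⇒ W
n=12: moves to 11(W), 7(W), 5(W); every one is W ⇒ L
n=13: can move to 12, which is L ⇒ W
n=14: moves to 13(W), 9(W), 7(W); every one is W ⇒ L
n=15: can move to 14, which is L ⇒ W
n=16: moves to 15(W), 11(W), 9(W); every one is W ⇒ L
n=17: can move to 16, which is L ⇒ W
n=18: moves to 17(W), 13(W), 11(W); every one is W ⇒ L
n=19: can move to 18, which is L ⇒ W
n=20: moves to 19(W), 15(W), 13(W); every one is W ⇒ L
n=21: can move to 20, which is L ⇒ W
n=22: moves to 21(W), 17(W), 15(W); every one is W ⇒ L
n=23: can move to 22, which is L ⇒ W
n=24: moves to 23(W), 19(W), 17(W); every one is W ⇒ L
n=25: can move to 24, which is L ⇒ W
n=26: moves to 25(W), 21(W), 19(W); every one is W ⇒ L
n=27: can move to 26, which is L ⇒ W
n=28: moves to 27(W), 23(W), 21(W); every one is W ⇒ L
The starting position 28 is L: whatever Player 1 does, the opponent receives a W position.

Player 2 wins.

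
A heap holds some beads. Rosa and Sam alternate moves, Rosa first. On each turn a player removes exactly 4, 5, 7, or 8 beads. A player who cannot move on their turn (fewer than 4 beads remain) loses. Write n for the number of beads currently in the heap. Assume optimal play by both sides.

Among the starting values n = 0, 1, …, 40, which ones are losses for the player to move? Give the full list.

Use the standard recursion: the mover loses at a terminal position; elsewhere, the mover wins exactly when some move hands the opponent an L position.
n=0: no move → L
n=1: no move → L
n=2: no move → L
n=3: no move → L
n=4: →0(L), so W
n=5: →1(L), so W
n=6: →2(L), so W
n=7: →3(L), so W
n=8: →3(L), so W
n=9: →2(L), so W
n=10: →3(L), so W
n=11: →3(L), so W
n=12: →8(W), 7(W), 5(W), 4(W) — all W, so L
n=13: →9(W), 8(W), 6(W), 5(W) — all W, so L
n=14: →10(W), 9(W), 7(W), 6(W) — all W, so L
n=15: →11(W), 10(W), 8(W), 7(W) — all W, so L
n=16: →12(L), so W
n=17: →13(L), so W
n=18: →14(L), so W
n=19: →15(L), so W
n=20: →15(L), so W
n=21: →14(L), so W
n=22: →15(L), so W
n=23: →15(L), so W
n=24: →20(W), 19(W), 17(W), 16(W) — all W, so L
n=25: →21(W), 20(W), 18(W), 17(W) — all W, so L
n=26: →22(W), 21(W), 19(W), 18(W) — all W, so L
n=27: →23(W), 22(W), 20(W), 19(W) — all W, so L
n=28: →24(L), so W
n=29: →25(L), so W
n=30: →26(L), so W
n=31: →27(L), so W
n=32: →27(L), so W
n=33: →26(L), so W
n=34: →27(L), so W
n=35: →27(L), so W
n=36: →32(W), 31(W), 29(W), 28(W) — all W, so L
n=37: →33(W), 32(W), 30(W), 29(W) — all W, so L
n=38: →34(W), 33(W), 31(W), 30(W) — all W, so L
n=39: →35(W), 34(W), 32(W), 31(W) — all W, so L
n=40: →36(L), so W
Reading off the rows marked L gives the requested list; there are 16 such values of n.

0, 1, 2, 3, 12, 13, 14, 15, 24, 25, 26, 27, 36, 37, 38, 39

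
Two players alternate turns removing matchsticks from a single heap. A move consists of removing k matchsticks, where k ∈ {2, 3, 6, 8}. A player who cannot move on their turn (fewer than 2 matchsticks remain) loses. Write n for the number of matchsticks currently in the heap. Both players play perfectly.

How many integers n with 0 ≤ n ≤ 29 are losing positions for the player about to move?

10

Classify positions by backward induction: terminal positions (no move available) are L. From any other position, the mover wins iff some move reaches an L.
n=0: no move → L
n=1: no move → L
n=2: can move to 0, which is L ⇒ W
n=3: can move to 1, which is L ⇒ W
n=4: can move to 1, which is L ⇒ W
n=5: moves to 3(W), 2(W); every one is W ⇒ L
n=6: can move to 0, which is L ⇒ W
n=7: can move to 5, which is L ⇒ W
n=8: can move to 5, which is L ⇒ W
n=9: can move to 1, which is L ⇒ W
n=10: moves to 8(W), 7(W), 4(W), 2(W); every one is W ⇒ L
n=11: can move to 5, which is L ⇒ W
n=12: can move to 10, which is L ⇒ W
n=13: can move to 10, which is L ⇒ W
n=14: moves to 12(W), 11(W), 8(W), 6(W); every one is W ⇒ L
n=15: moves to 13(W), 12(W), 9(W), 7(W); every one is W ⇒ L
n=16: can move to 14, which is L ⇒ W
n=17: can move to 15, which is L ⇒ W
n=18: can move to 15, which is L ⇒ W
n=19: moves to 17(W), 16(W), 13(W), 11(W); every one is W ⇒ L
n=20: can move to 14, which is L ⇒ W
n=21: can move to 19, which is L ⇒ W
n=22: can move to 19, which is L ⇒ W
n=23: can move to 15, which is L ⇒ W
n=24: moves to 22(W), 21(W), 18(W), 16(W); every one is W ⇒ L
n=25: can move to 19, which is L ⇒ W
n=26: can move to 24, which is L ⇒ W
n=27: can move to 24, which is L ⇒ W
n=28: moves to 26(W), 25(W), 22(W), 20(W); every one is W ⇒ L
n=29: moves to 27(W), 26(W), 23(W), 21(W); every one is W ⇒ L
L entries with 0 ≤ n ≤ 29: n = 0, 1, 5, 10, 14, 15, 19, 24, 28, 29; that makes 10.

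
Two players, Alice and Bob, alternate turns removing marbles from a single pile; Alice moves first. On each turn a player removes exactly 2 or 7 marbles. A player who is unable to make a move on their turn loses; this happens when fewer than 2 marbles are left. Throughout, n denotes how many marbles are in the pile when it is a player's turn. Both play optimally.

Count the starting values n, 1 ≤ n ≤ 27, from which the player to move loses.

12

Classify positions by backward induction: terminal positions (no move available) are L. From any other position, the mover wins iff some move reaches an L.
n=0: no move → L
n=1: no move → L
n=2: W (go to 0, an L position)
n=3: W (go to 1, an L position)
n=4: L (sole option 2(W) is W)
n=5: L (sole option 3(W) is W)
n=6: W (go to 4, an L position)
n=7: W (go to 5, an L position)
n=8: W (go to 1, an L position)
n=9: L (options 7(W), 2(W) are all W)
n=10: L (options 8(W), 3(W) are all W)
n=11: W (go to 9, an L position)
n=12: W (go to 10, an L position)
n=13: L (options 11(W), 6(W) are all W)
n=14: L (options 12(W), 7(W) are all W)
n=15: W (go to 13, an L position)
n=16: W (go to 14, an L position)
n=17: W (go to 10, an L position)
n=18: L (options 16(W), 11(W) are all W)
n=19: L (options 17(W), 12(W) are all W)
n=20: W (go to 18, an L position)
n=21: W (go to 19, an L position)
n=22: L (options 20(W), 15(W) are all W)
n=23: L (options 21(W), 16(W) are all W)
n=24: W (go to 22, an L position)
n=25: W (go to 23, an L position)
n=26: W (go to 19, an L position)
n=27: L (options 25(W), 20(W) are all W)
L entries with 1 ≤ n ≤ 27 (n=0 is outside the asked range and is not counted): n = 1, 4, 5, 9, 10, 13, 14, 18, 19, 22, 23, 27; that makes 12.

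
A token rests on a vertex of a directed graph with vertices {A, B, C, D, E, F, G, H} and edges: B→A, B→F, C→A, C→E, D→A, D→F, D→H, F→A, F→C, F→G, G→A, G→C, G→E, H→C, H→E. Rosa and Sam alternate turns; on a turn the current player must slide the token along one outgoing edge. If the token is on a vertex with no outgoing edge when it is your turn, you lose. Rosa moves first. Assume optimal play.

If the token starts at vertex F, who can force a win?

Use the standard recursion: the mover loses at a terminal position; elsewhere, the mover wins exactly when some move hands the opponent an L position.
Every edge goes from a vertex to one that appears earlier in the order A, E, C, G, F, B, H, D, so processing vertices in that order labels each vertex after all of its successors.
A: no outgoing edge → L
E: no outgoing edge → L
C: can move to E, which is L ⇒ W
G: can move to E, which is L ⇒ W
F: can move to A, which is L ⇒ W
B: can move to A, which is L ⇒ W
H: can move to E, which is L ⇒ W
D: can move to A, which is L ⇒ W
From F Rosa can move to A, reaching an L position.

Rosa wins.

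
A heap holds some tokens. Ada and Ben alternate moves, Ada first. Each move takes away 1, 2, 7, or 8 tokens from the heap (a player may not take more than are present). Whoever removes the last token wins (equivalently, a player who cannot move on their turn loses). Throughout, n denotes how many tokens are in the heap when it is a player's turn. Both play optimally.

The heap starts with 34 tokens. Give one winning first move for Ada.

Label each position W (a win for the player to move) or L (a loss). A position with no legal move is L; any other position is W exactly when some move reaches an L, and L when every move reaches a W.
n=0: no move → L
n=1: W (go to 0, an L position)
n=2: W (go to 0, an L position)
n=3: L (options 2(W), 1(W) are all W)
n=4: W (go to 3, an L position)
n=5: W (go to 3, an L position)
n=6: L (options 5(W), 4(W) are all W)
n=7: W (go to 6, an L position)
n=8: W (go to 6, an L position)
n=9: L (options 8(W), 7(W), 2(W), 1(W) are all W)
n=10: W (go to 9, an L position)
n=11: W (go to 9, an L position)
n=12: L (options 11(W), 10(W), 5(W), 4(W) are all W)
n=13: W (go to 12, an L position)
n=14: W (go to 12, an L position)
n=15: L (options 14(W), 13(W), 8(W), 7(W) are all W)
n=16: W (go to 15, an L position)
n=17: W (go to 15, an L position)
n=18: L (options 17(W), 16(W), 11(W), 10(W) are all W)
n=19: W (go to 18, an L position)
n=20: W (go to 18, an L position)
n=21: L (options 20(W), 19(W), 14(W), 13(W) are all W)
n=22: W (go to 21, an L position)
n=23: W (go to 21, an L position)
n=24: L (options 23(W), 22(W), 17(W), 16(W) are all W)
n=25: W (go to 24, an L position)
n=26: W (go to 24, an L position)
n=27: L (options 26(W), 25(W), 20(W), 19(W) are all W)
n=28: W (go to 27, an L position)
n=29: W (go to 27, an L position)
n=30: L (options 29(W), 28(W), 23(W), 22(W) are all W)
n=31: W (go to 30, an L position)
n=32: W (go to 30, an L position)
n=33: L (options 32(W), 31(W), 26(W), 25(W) are all W)
n=34: W (go to 33, an L position)
From 34, the L positions reachable in one move are: 33, 27. Any move reaching one of these is winning.

Remove 1, leaving 33.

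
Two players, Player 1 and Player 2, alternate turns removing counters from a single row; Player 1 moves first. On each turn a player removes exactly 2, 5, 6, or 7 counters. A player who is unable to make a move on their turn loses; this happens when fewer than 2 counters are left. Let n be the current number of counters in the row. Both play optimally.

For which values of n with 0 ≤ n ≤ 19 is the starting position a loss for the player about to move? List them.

0, 1, 4, 12, 13, 16

Use the standard recursion: the mover loses at a terminal position; elsewhere, the mover wins exactly when some move hands the opponent an L position.
n=0: no move → L
n=1: no move → L
n=2: can move to 0, which is L ⇒ W
n=3: can move to 1, which is L ⇒ W
n=4: the only move is to 2(W), a W ⇒ L
n=5: can move to 0, which is L ⇒ W
n=6: can move to 4, which is L ⇒ W
n=7: can move to 1, which is L ⇒ W
n=8: can move to 1, which is L ⇒ W
n=9: can move to 4, which is L ⇒ W
n=10: can move to 4, which is L ⇒ W
n=11: can move to 4, which is L ⇒ W
n=12: moves to 10(W), 7(W), 6(W), 5(W); every one is W ⇒ L
n=13: moves to 11(W), 8(W), 7(W), 6(W); every one is W ⇒ L
n=14: can move to 12, which is L ⇒ W
n=15: can move to 13, which is L ⇒ W
n=16: moves to 14(W), 11(W), 10(W), 9(W); every one is W ⇒ L
n=17: can move to 12, which is L ⇒ W
n=18: can move to 16, which is L ⇒ W
n=19: can move to 13, which is L ⇒ W
Reading off the rows marked L gives the requested list; there are 6 such values of n.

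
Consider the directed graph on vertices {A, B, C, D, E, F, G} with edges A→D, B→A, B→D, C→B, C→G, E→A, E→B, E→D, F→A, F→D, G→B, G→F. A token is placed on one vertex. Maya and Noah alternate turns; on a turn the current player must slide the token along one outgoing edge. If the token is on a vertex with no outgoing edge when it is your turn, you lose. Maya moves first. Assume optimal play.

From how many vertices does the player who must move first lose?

2

Use the standard recursion: the mover loses at a terminal position; elsewhere, the mover wins exactly when some move hands the opponent an L position.
Every edge goes from a vertex to one that appears earlier in the order D, A, B, F, G, C, E, so processing vertices in that order labels each vertex after all of its successors.
D: no outgoing edge → L
A: →D(L), so W
B: →D(L), so W
F: →D(L), so W
G: →F(W), B(W) — all W, so L
C: →G(L), so W
E: →D(L), so W
The L vertices are D, G; that is 2 in all.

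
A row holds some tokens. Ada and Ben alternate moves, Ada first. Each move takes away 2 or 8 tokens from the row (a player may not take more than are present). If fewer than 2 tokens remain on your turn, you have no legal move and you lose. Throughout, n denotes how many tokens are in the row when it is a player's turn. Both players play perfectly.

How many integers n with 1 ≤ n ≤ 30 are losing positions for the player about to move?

Build the W/L table. Terminal = L. A non-terminal position is W if it has a move to some L; otherwise it is L.
n=0: no move → L
n=1: no move → L
n=2: can move to 0, which is L ⇒ W
n=3: can move to 1, which is L ⇒ W
n=4: the only move is to 2(W), a W ⇒ L
n=5: the only move is to 3(W), a W ⇒ L
n=6: can move to 4, which is L ⇒ W
n=7: can move to 5, which is L ⇒ W
n=8: can move to 0, which is L ⇒ W
n=9: can move to 1, which is L ⇒ W
n=10: moves to 8(W), 2(W); every one is W ⇒ L
n=11: moves to 9(W), 3(W); every one is W ⇒ L
n=12: can move to 10, which is L ⇒ W
n=13: can move to 11, which is L ⇒ W
n=14: moves to 12(W), 6(W); every one is W ⇒ L
n=15: moves to 13(W), 7(W); every one is W ⇒ L
n=16: can move to 14, which is L ⇒ W
n=17: can move to 15, which is L ⇒ W
n=18: can move to 10, which is L ⇒ W
n=19: can move to 11, which is L ⇒ W
n=20: moves to 18(W), 12(W); every one is W ⇒ L
n=21: moves to 19(W), 13(W); every one is W ⇒ L
n=22: can move to 20, which is L ⇒ W
n=23: can move to 21, which is L ⇒ W
n=24: moves to 22(W), 16(W); every one is W ⇒ L
n=25: moves to 23(W), 17(W); every one is W ⇒ L
n=26: can move to 24, which is L ⇒ W
n=27: can move to 25, which is L ⇒ W
n=28: can move to 20, which is L ⇒ W
n=29: can move to 21, which is L ⇒ W
n=30: moves to 28(W), 22(W); every one is W ⇒ L
L entries with 1 ≤ n ≤ 30 (n=0 is outside the asked range and is not counted): n = 1, 4, 5, 10, 11, 14, 15, 20, 21, 24, 25, 30; that makes 12.

12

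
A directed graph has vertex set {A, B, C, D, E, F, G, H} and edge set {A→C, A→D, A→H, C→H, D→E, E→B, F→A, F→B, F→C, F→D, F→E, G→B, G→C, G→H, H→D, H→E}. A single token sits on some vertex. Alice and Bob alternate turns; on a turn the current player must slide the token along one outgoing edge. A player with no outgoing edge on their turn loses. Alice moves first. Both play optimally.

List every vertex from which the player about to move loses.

B, C, D

Classify positions by backward induction: terminal positions (no move available) are L. From any other position, the mover wins iff some move reaches an L.
Every edge goes from a vertex to one that appears earlier in the order B, E, D, H, C, G, A, F, so processing vertices in that order labels each vertex after all of its successors.
B: no outgoing edge → L
E: reaches L-position B → W
D: only reaches E(W), which is W → L
H: reaches L-position D → W
C: only reaches H(W), which is W → L
G: reaches L-position C → W
A: reaches L-position C → W
F: reaches L-position C → W
Reading off the rows marked L gives the requested list; there are 3 such vertices.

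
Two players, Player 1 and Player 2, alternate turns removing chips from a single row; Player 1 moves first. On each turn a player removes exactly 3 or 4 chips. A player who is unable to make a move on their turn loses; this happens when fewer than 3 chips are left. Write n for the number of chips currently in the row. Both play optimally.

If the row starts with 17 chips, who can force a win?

Player 1 wins.

Use the standard recursion: the mover loses at a terminal position; elsewhere, the mover wins exactly when some move hands the opponent an L position.
n=0: no move → L
n=1: no move → L
n=2: no move → L
n=3: W (go to 0, an L position)
n=4: W (go to 1, an L position)
n=5: W (go to 2, an L position)
n=6: W (go to 2, an L position)
n=7: L (options 4(W), 3(W) are all W)
n=8: L (options 5(W), 4(W) are all W)
n=9: L (options 6(W), 5(W) are all W)
n=10: W (go to 7, an L position)
n=11: W (go to 8, an L position)
n=12: W (go to 9, an L position)
n=13: W (go to 9, an L position)
n=14: L (options 11(W), 10(W) are all W)
n=15: L (options 12(W), 11(W) are all W)
n=16: L (options 13(W), 12(W) are all W)
n=17: W (go to 14, an L position)
From 17 Player 1 can remove 3, leaving 14, reaching an L position.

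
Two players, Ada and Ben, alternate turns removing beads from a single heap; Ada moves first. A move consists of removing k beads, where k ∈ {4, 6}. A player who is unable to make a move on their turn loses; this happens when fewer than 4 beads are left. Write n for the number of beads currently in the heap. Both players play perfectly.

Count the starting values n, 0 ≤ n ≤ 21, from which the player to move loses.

10

Build the W/L table. Terminal = L. A non-terminal position is W if it has a move to some L; otherwise it is L.
n=0: no move → L
n=1: no move → L
n=2: no move → L
n=3: no move → L
n=4: →0(L), so W
n=5: →1(L), so W
n=6: →2(L), so W
n=7: →3(L), so W
n=8: →2(L), so W
n=9: →3(L), so W
n=10: →6(W), 4(W) — all W, so L
n=11: →7(W), 5(W) — all W, so L
n=12: →8(W), 6(W) — all W, so L
n=13: →9(W), 7(W) — all W, so L
n=14: →10(L), so W
n=15: →11(L), so W
n=16: →12(L), so W
n=17: →13(L), so W
n=18: →12(L), so W
n=19: →13(L), so W
n=20: →16(W), 14(W) — all W, so L
n=21: →17(W), 15(W) — all W, so L
L entries with 0 ≤ n ≤ 21: n = 0, 1, 2, 3, 10, 11, 12, 13, 20, 21; that makes 10.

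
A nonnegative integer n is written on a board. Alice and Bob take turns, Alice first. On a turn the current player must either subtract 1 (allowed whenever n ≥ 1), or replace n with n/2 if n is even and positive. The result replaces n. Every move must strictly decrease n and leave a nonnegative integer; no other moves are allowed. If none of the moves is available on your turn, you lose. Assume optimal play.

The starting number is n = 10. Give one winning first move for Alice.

Move to 5.

Build the W/L table. Terminal = L. A non-terminal position is W if it has a move to some L; otherwise it is L.
n=0: no move → L
n=1: →0(L), so W
n=2: →1(W) only, which is W, so L
n=3: →2(L), so W
n=4: →2(L), so W
n=5: →4(W) only, which is W, so L
n=6: →5(L), so W
n=7: →6(W) only, which is W, so L
n=8: →7(L), so W
n=9: →8(W) only, which is W, so L
n=10: →5(L), so W
From 10, the L positions reachable in one move are: 5, 9. Any move reaching one of these is winning.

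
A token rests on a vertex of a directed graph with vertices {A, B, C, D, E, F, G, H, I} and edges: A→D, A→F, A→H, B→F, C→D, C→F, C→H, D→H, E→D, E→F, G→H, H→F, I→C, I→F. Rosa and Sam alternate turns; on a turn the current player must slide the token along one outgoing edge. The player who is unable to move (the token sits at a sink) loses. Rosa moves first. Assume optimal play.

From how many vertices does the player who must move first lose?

3

Positions with no move are L. A position that does have a move is losing for the player to move precisely when every available move leads to a winning position for the opponent. Fill in the labels:
Every edge goes from a vertex to one that appears earlier in the order F, H, D, A, B, C, I, E, G, so processing vertices in that order labels each vertex after all of its successors.
F: no outgoing edge → L
H: reaches L-position F → W
D: only reaches H(W), which is W → L
A: reaches L-position D → W
B: reaches L-position F → W
C: reaches L-position D → W
I: reaches L-position F → W
E: reaches L-position D → W
G: only reaches H(W), which is W → L
The L vertices are D, F, G; that is 3 in all.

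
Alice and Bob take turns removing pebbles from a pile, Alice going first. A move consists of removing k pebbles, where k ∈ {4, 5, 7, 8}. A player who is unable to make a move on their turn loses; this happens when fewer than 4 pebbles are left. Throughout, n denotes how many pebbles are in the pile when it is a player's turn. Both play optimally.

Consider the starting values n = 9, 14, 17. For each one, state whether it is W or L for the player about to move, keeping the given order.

9: W, 14: L, 17: W

Use the standard recursion: the mover loses at a terminal position; elsewhere, the mover wins exactly when some move hands the opponent an L position.
n=0: no move → L
n=1: no move → L
n=2: no move → L
n=3: no move → L
n=4: →0(L), so W
n=5: →1(L), so W
n=6: →2(L), so W
n=7: →3(L), so W
n=8: →3(L), so W
n=9: →2(L), so W
n=10: →3(L), so W
n=11: →3(L), so W
n=12: →8(W), 7(W), 5(W), 4(W) — all W, so L
n=13: →9(W), 8(W), 6(W), 5(W) — all W, so L
n=14: →10(W), 9(W), 7(W), 6(W) — all W, so L
n=15: →11(W), 10(W), 8(W), 7(W) — all W, so L
n=16: →12(L), so W
n=17: →13(L), so W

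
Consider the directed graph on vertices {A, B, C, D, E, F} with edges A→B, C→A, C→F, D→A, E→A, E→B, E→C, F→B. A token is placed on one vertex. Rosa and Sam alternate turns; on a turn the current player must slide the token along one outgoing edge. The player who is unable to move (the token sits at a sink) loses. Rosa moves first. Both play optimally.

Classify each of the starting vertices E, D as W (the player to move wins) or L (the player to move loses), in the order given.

E: W, D: L

Label each position W (a win for the player to move) or L (a loss). A position with no legal move is L; any other position is W exactly when some move reaches an L, and L when every move reaches a W.
Every edge goes from a vertex to one that appears earlier in the order B, A, F, C, E, D, so processing vertices in that order labels each vertex after all of its successors.
B: no outgoing edge → L
A: reaches L-position B → W
F: reaches L-position B → W
C: only reaches F(W), A(W), all W → L
E: reaches L-position C → W
D: only reaches A(W), which is W → L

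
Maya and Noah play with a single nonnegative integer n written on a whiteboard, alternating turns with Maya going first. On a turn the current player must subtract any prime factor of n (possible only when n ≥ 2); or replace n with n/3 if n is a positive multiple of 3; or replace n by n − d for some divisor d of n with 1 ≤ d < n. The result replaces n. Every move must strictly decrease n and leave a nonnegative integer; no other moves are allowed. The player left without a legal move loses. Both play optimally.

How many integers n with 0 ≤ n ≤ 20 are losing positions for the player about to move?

6

Positions with no move are L. A position that does have a move is losing for the player to move precisely when every available move leads to a winning position for the opponent. Fill in the labels:
n=0: no move → L
n=1: no move → L
n=2: reaches L-position 0 → W
n=3: reaches L-position 0 → W
n=4: only reaches 2(W), 3(W), all W → L
n=5: reaches L-position 0 → W
n=6: reaches L-position 4 → W
n=7: reaches L-position 0 → W
n=8: reaches L-position 4 → W
n=9: only reaches 3(W), 6(W), 8(W), all W → L
n=10: reaches L-position 9 → W
n=11: reaches L-position 0 → W
n=12: reaches L-position 4 → W
n=13: reaches L-position 0 → W
n=14: only reaches 7(W), 12(W), 13(W), all W → L
n=15: reaches L-position 14 → W
n=16: reaches L-position 14 → W
n=17: reaches L-position 0 → W
n=18: reaches L-position 9 → W
n=19: reaches L-position 0 → W
n=20: only reaches 10(W), 15(W), 16(W), 18(W), 19(W), all W → L
L entries with 0 ≤ n ≤ 20: n = 0, 1, 4, 9, 14, 20; that makes 6.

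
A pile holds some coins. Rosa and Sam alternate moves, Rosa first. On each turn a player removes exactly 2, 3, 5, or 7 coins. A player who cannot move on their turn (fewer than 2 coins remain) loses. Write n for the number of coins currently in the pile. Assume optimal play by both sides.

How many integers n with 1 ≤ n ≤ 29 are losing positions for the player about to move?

7

Positions with no move are L. A position that does have a move is losing for the player to move precisely when every available move leads to a winning position for the opponent. Fill in the labels:
n=0: no move → L
n=1: no move → L
n=2: →0(L), so W
n=3: →1(L), so W
n=4: →1(L), so W
n=5: →0(L), so W
n=6: →1(L), so W
n=7: →0(L), so W
n=8: →1(L), so W
n=9: →7(W), 6(W), 4(W), 2(W) — all W, so L
n=10: →8(W), 7(W), 5(W), 3(W) — all W, so L
n=11: →9(L), so W
n=12: →10(L), so W
n=13: →10(L), so W
n=14: →9(L), so W
n=15: →10(L), so W
n=16: →9(L), so W
n=17: →10(L), so W
n=18: →16(W), 15(W), 13(W), 11(W) — all W, so L
n=19: →17(W), 16(W), 14(W), 12(W) — all W, so L
n=20: →18(L), so W
n=21: →19(L), so W
n=22: →19(L), so W
n=23: →18(L), so W
n=24: →19(L), so W
n=25: →18(L), so W
n=26: →19(L), so W
n=27: →25(W), 24(W), 22(W), 20(W) — all W, so L
n=28: →26(W), 25(W), 23(W), 21(W) — all W, so L
n=29: →27(L), so W
L entries with 1 ≤ n ≤ 29 (n=0 is outside the asked range and is not counted): n = 1, 9, 10, 18, 19, 27, 28; that makes 7.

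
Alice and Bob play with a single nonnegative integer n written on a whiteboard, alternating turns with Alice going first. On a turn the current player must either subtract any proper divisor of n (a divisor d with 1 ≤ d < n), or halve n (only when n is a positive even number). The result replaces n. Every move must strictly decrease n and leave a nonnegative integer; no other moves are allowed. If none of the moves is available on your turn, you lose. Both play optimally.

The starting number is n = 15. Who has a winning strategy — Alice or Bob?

Work bottom-up. With no move the player to move loses. Otherwise the position is W if at least one move leads to an L position for the opponent, and L if every move leads to a W.
n=0: no move → L
n=1: no move → L
n=2: →1(L), so W
n=3: →2(W) only, which is W, so L
n=4: →3(L), so W
n=5: →4(W) only, which is W, so L
n=6: →3(L), so W
n=7: →6(W) only, which is W, so L
n=8: →7(L), so W
n=9: →6(W), 8(W) — all W, so L
n=10: →5(L), so W
n=11: →10(W) only, which is W, so L
n=12: →9(L), so W
n=13: →12(W) only, which is W, so L
n=14: →7(L), so W
n=15: →10(W), 12(W), 14(W) — all W, so L
Every move from 15 reaches a W position, so the mover loses.

Bob wins.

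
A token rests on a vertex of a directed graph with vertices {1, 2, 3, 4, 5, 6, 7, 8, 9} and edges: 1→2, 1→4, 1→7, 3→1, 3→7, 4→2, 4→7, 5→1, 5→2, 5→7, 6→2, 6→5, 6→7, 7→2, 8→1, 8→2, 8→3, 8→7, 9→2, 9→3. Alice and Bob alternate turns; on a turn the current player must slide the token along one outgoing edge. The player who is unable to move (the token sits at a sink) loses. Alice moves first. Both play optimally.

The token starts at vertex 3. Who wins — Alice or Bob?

Bob wins.

Use the standard recursion: the mover loses at a terminal position; elsewhere, the mover wins exactly when some move hands the opponent an L position.
Every edge goes from a vertex to one that appears earlier in the order 2, 7, 4, 1, 3, 5, 6, 9, 8, so processing vertices in that order labels each vertex after all of its successors.
2: no outgoing edge → L
7: →2(L), so W
4: →2(L), so W
1: →2(L), so W
3: →1(W), 7(W) — all W, so L
5: →2(L), so W
6: →2(L), so W
9: →3(L), so W
8: →3(L), so W
Every move from 3 reaches a W position, so the mover loses.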